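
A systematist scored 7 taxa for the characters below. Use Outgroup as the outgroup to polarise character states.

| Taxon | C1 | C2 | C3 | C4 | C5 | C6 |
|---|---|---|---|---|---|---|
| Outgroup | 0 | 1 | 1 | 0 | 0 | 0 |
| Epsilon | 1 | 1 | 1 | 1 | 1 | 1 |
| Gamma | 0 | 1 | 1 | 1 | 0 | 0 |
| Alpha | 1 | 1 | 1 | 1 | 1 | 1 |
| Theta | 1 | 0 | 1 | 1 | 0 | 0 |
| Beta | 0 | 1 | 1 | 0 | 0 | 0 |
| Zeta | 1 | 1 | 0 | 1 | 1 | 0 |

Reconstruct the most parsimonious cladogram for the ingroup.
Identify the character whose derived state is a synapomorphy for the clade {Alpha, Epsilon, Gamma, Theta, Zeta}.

Character polarity is set by the outgroup: the derived state is whichever differs from the outgroup's state, so for C2, C3 the derived state is '0', and for the remaining characters it is '1'.
C1: derived state '1' in Alpha, Epsilon, Theta, and Zeta only — synapomorphy for {Alpha, Epsilon, Theta, Zeta}.
C2: derived state '0' in Theta only — an autapomorphy, so it tells us nothing about relationships among taxa.
C3: derived state '0' in Zeta only — an autapomorphy, so it tells us nothing about relationships among taxa.
C4: derived state '1' in Alpha, Epsilon, Gamma, Theta, and Zeta only — synapomorphy for {Alpha, Epsilon, Gamma, Theta, Zeta}.
C5 (derived state '1') is shared by Alpha, Epsilon, and Zeta — a synapomorphy uniting that clade.
Only Alpha and Epsilon show the derived state '1' for C6, supporting them as a clade.
Most parsimonious ingroup topology: (((((Epsilon,Alpha),Zeta),Theta),Gamma),Beta).
The clade {Alpha, Epsilon, Gamma, Theta, Zeta} is supported by C4: its derived state '1' occurs in exactly those taxa and in no other taxon (including the outgroup).

C4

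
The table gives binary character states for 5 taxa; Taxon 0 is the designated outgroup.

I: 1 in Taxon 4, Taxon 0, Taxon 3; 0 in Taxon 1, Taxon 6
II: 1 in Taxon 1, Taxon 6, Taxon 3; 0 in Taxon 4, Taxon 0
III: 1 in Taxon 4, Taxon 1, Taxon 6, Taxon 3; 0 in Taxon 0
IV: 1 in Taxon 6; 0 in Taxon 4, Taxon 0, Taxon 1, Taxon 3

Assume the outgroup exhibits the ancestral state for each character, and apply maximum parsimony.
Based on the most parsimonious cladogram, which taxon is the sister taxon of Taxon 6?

Taxon 1

Character polarity is set by the outgroup: the derived state is whichever differs from the outgroup's state, so for I the derived state is '0', and for the remaining characters it is '1'.
Only Taxon 1 and Taxon 6 show the derived state '0' for I, supporting them as a clade.
II (derived state '1') is shared by Taxon 1, Taxon 3, and Taxon 6 — a synapomorphy uniting that clade.
All ingroup taxa share the derived state '1' for III; it defines the ingroup but does not resolve relationships within it.
IV: derived state '1' in Taxon 6 only — an autapomorphy, so it tells us nothing about relationships among taxa.
Most parsimonious ingroup topology: (((Taxon 6,Taxon 1),Taxon 3),Taxon 4).
Taxon 6 and Taxon 1 form a cherry on this tree, so they are sister taxa.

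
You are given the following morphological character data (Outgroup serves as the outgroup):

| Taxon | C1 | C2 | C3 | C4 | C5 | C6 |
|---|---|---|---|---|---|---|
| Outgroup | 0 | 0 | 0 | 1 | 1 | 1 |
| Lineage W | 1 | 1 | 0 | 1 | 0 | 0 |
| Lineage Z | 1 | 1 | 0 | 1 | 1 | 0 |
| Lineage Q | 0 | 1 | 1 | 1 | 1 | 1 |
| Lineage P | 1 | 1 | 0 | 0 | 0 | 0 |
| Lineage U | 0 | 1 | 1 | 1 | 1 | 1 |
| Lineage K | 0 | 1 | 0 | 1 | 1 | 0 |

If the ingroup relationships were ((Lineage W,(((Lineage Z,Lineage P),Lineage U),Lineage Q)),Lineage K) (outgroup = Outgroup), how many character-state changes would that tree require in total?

11

Map each character onto ((Lineage W,(((Lineage Z,Lineage P),Lineage U),Lineage Q)),Lineage K) (rooted by Outgroup) and count the minimum state changes it requires (Fitch parsimony):
C1: 2; C2: 1; C3: 2; C4: 1; C5: 2; C6: 3.
Total tree length = 11.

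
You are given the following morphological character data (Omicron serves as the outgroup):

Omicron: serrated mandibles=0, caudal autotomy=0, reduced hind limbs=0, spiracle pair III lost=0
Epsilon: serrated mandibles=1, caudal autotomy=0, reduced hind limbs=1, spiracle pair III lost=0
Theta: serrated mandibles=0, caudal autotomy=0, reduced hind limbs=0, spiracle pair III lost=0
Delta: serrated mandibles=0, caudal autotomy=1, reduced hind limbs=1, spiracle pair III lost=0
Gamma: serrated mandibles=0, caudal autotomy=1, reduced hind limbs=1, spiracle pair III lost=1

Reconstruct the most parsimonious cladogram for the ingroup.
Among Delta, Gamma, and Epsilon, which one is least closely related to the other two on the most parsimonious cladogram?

The outgroup has state '0' for every character, so '1' is the derived state throughout.
serrated mandibles: derived state '1' in Epsilon only — an autapomorphy, so it tells us nothing about relationships among taxa.
caudal autotomy (derived state '1') is shared by Delta and Gamma — a synapomorphy uniting that clade.
reduced hind limbs: derived state '1' in Delta, Epsilon, and Gamma only — synapomorphy for {Delta, Epsilon, Gamma}.
spiracle pair III lost: derived state '1' in Gamma only — an autapomorphy, so it tells us nothing about relationships among taxa.
Most parsimonious ingroup topology: ((Epsilon,(Delta,Gamma)),Theta).
Gamma and Delta share a more recent common ancestor with each other than either does with Epsilon, so Epsilon is the least closely related of the three.

Epsilon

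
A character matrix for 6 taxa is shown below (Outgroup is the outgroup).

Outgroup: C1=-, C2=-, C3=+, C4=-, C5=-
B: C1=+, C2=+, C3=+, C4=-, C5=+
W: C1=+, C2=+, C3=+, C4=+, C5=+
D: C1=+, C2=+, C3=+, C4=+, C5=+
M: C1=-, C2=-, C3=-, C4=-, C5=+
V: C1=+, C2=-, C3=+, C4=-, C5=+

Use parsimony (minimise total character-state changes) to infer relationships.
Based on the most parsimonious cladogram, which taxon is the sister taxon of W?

D

Character polarity is set by the outgroup: the derived state is whichever differs from the outgroup's state, so for C3 the derived state is '-', and for the remaining characters it is '+'.
Only B, D, V, and W show the derived state '+' for C1, supporting them as a clade.
Only B, D, and W show the derived state '+' for C2, supporting them as a clade.
C3: derived state '-' in M only — an autapomorphy, so it tells us nothing about relationships among taxa.
C4 (derived state '+') is shared by D and W — a synapomorphy uniting that clade.
C5 (derived state '+') is shared by all ingroup taxa — unites the whole ingroup.
Most parsimonious ingroup topology: (((B,(W,D)),V),M).
W and D form a cherry on this tree, so they are sister taxa.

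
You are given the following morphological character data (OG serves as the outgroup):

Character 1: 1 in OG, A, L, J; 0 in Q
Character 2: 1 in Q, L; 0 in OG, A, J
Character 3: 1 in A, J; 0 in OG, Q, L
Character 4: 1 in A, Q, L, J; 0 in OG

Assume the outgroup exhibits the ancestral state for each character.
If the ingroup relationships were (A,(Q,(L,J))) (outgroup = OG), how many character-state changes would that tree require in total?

6

Map each character onto (A,(Q,(L,J))) (rooted by OG) and count the minimum state changes it requires (Fitch parsimony):
Character 1: 1; Character 2: 2; Character 3: 2; Character 4: 1.
Total tree length = 6.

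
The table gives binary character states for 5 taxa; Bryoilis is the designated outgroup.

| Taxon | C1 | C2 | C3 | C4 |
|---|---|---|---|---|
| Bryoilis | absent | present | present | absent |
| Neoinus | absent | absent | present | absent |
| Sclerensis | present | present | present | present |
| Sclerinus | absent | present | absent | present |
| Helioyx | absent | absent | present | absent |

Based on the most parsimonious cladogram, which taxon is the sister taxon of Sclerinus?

Sclerensis

Character polarity is set by the outgroup: the derived state is whichever differs from the outgroup's state, so for C2, C3 the derived state is 'absent', and for the remaining characters it is 'present'.
C1: derived state 'present' in Sclerensis only — an autapomorphy, so it tells us nothing about relationships among taxa.
C2 (derived state 'absent') is shared by Helioyx and Neoinus — a synapomorphy uniting that clade.
C3: derived state 'absent' in Sclerinus only — an autapomorphy, so it tells us nothing about relationships among taxa.
C4 (derived state 'present') is shared by Sclerensis and Sclerinus — a synapomorphy uniting that clade.
Most parsimonious ingroup topology: ((Neoinus,Helioyx),(Sclerensis,Sclerinus)).
Sclerinus and Sclerensis form a cherry on this tree, so they are sister taxa.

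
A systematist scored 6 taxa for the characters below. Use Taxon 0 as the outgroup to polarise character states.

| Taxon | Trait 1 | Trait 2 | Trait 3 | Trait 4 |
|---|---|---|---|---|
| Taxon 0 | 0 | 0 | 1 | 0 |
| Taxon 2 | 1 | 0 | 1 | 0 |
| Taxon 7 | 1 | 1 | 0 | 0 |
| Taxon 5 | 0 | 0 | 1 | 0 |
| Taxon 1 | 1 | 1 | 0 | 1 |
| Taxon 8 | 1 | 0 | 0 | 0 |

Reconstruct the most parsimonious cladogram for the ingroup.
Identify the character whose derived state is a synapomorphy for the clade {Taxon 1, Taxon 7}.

Character polarity is set by the outgroup: the derived state is whichever differs from the outgroup's state, so for Trait 3 the derived state is '0', and for the remaining characters it is '1'.
Only Taxon 1, Taxon 2, Taxon 7, and Taxon 8 show the derived state '1' for Trait 1, supporting them as a clade.
Trait 2 (derived state '1') is shared by Taxon 1 and Taxon 7 — a synapomorphy uniting that clade.
Trait 3 (derived state '0') is shared by Taxon 1, Taxon 7, and Taxon 8 — a synapomorphy uniting that clade.
Trait 4 (derived state '1') is unique to Taxon 1 (autapomorphy; uninformative for grouping).
Most parsimonious ingroup topology: ((Taxon 2,((Taxon 7,Taxon 1),Taxon 8)),Taxon 5).
The clade {Taxon 1, Taxon 7} is supported by Trait 2: its derived state '1' occurs in exactly those taxa and in no other taxon (including the outgroup).

Trait 2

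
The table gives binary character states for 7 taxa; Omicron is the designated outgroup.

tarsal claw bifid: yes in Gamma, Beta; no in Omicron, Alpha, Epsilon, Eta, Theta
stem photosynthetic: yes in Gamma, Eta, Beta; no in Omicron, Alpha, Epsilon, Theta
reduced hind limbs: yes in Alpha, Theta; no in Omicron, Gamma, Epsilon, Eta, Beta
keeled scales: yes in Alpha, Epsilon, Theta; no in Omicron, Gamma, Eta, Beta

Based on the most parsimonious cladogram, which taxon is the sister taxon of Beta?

Gamma

The outgroup has state 'no' for every character, so 'yes' is the derived state throughout.
Only Beta and Gamma show the derived state 'yes' for tarsal claw bifid, supporting them as a clade.
stem photosynthetic: derived state 'yes' in Beta, Eta, and Gamma only — synapomorphy for {Beta, Eta, Gamma}.
reduced hind limbs (derived state 'yes') is shared by Alpha and Theta — a synapomorphy uniting that clade.
Only Alpha, Epsilon, and Theta show the derived state 'yes' for keeled scales, supporting them as a clade.
Most parsimonious ingroup topology: (((Alpha,Theta),Epsilon),((Gamma,Beta),Eta)).
Beta and Gamma form a cherry on this tree, so they are sister taxa.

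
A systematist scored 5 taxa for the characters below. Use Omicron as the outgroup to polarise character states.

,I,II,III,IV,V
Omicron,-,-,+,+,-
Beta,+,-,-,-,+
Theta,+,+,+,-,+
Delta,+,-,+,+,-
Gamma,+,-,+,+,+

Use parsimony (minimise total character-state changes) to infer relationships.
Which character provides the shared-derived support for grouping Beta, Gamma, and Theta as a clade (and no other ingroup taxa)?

V

Character polarity is set by the outgroup: the derived state is whichever differs from the outgroup's state, so for III, IV the derived state is '-', and for the remaining characters it is '+'.
I (derived state '+') is shared by all ingroup taxa — unites the whole ingroup.
II (derived state '+') is unique to Theta (autapomorphy; uninformative for grouping).
III: derived state '-' in Beta only — an autapomorphy, so it tells us nothing about relationships among taxa.
IV (derived state '-') is shared by Beta and Theta — a synapomorphy uniting that clade.
Only Beta, Gamma, and Theta show the derived state '+' for V, supporting them as a clade.
Most parsimonious ingroup topology: (((Beta,Theta),Gamma),Delta).
The clade {Beta, Gamma, Theta} is supported by V: its derived state '+' occurs in exactly those taxa and in no other taxon (including the outgroup).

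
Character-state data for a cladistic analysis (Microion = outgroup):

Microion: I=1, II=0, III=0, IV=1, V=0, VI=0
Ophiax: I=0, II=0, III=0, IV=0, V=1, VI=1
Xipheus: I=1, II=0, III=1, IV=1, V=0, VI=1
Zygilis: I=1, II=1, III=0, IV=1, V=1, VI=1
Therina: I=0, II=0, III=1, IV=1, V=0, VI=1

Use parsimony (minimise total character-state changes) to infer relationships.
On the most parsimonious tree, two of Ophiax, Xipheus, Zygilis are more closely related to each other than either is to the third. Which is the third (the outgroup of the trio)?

Xipheus

Character polarity is set by the outgroup: the derived state is whichever differs from the outgroup's state, so for I, IV the derived state is '0', and for the remaining characters it is '1'.
I (state '0') occurs in Ophiax and Therina but conflicts with the nesting implied by the other characters — most parsimoniously interpreted as homoplasy.
II: derived state '1' in Zygilis only — an autapomorphy, so it tells us nothing about relationships among taxa.
III (derived state '1') is shared by Therina and Xipheus — a synapomorphy uniting that clade.
IV (derived state '0') is unique to Ophiax (autapomorphy; uninformative for grouping).
Only Ophiax and Zygilis show the derived state '1' for V, supporting them as a clade.
VI (derived state '1') is shared by all ingroup taxa — unites the whole ingroup.
Most parsimonious ingroup topology: ((Ophiax,Zygilis),(Xipheus,Therina)).
Zygilis and Ophiax share a more recent common ancestor with each other than either does with Xipheus, so Xipheus is the least closely related of the three.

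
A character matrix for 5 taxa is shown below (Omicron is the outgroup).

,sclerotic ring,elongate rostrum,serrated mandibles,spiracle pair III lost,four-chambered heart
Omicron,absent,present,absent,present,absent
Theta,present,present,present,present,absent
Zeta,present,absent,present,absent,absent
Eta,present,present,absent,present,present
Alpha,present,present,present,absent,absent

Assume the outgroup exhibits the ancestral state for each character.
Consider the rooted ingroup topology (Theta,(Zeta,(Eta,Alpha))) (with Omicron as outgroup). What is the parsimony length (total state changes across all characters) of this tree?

7

Map each character onto (Theta,(Zeta,(Eta,Alpha))) (rooted by Omicron) and count the minimum state changes it requires (Fitch parsimony):
sclerotic ring: 1; elongate rostrum: 1; serrated mandibles: 2; spiracle pair III lost: 2; four-chambered heart: 1.
Total tree length = 7.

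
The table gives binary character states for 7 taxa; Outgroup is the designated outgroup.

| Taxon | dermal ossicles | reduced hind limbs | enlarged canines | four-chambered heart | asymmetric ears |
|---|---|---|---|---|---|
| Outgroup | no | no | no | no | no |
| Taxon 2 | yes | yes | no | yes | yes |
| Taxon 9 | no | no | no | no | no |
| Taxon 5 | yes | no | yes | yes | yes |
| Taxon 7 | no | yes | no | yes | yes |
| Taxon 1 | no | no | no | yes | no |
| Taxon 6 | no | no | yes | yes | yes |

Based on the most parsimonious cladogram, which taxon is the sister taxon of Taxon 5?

The outgroup has state 'no' for every character, so 'yes' is the derived state throughout.
dermal ossicles groups Taxon 2 and Taxon 5, which is incompatible with the clades supported by the remaining characters; treating it as convergent (homoplasy) costs fewer steps than any alternative tree.
reduced hind limbs: derived state 'yes' in Taxon 2 and Taxon 7 only — synapomorphy for {Taxon 2, Taxon 7}.
Only Taxon 5 and Taxon 6 show the derived state 'yes' for enlarged canines, supporting them as a clade.
Only Taxon 1, Taxon 2, Taxon 5, Taxon 6, and Taxon 7 show the derived state 'yes' for four-chambered heart, supporting them as a clade.
asymmetric ears (derived state 'yes') is shared by Taxon 2, Taxon 5, Taxon 6, and Taxon 7 — a synapomorphy uniting that clade.
Most parsimonious ingroup topology: ((((Taxon 2,Taxon 7),(Taxon 5,Taxon 6)),Taxon 1),Taxon 9).
Taxon 5 and Taxon 6 form a cherry on this tree, so they are sister taxa.

Taxon 6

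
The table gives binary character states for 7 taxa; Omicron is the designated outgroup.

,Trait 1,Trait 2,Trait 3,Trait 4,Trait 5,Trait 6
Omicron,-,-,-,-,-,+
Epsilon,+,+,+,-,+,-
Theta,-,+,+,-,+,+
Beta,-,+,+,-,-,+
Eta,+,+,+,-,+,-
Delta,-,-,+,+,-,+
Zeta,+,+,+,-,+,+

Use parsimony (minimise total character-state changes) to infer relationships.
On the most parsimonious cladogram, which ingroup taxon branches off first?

Delta

Character polarity is set by the outgroup: the derived state is whichever differs from the outgroup's state, so for Trait 6 the derived state is '-', and for the remaining characters it is '+'.
Trait 1 (derived state '+') is shared by Epsilon, Eta, and Zeta — a synapomorphy uniting that clade.
Trait 2 (derived state '+') is shared by Beta, Epsilon, Eta, Theta, and Zeta — a synapomorphy uniting that clade.
All ingroup taxa share the derived state '+' for Trait 3; it defines the ingroup but does not resolve relationships within it.
Trait 4: derived state '+' in Delta only — an autapomorphy, so it tells us nothing about relationships among taxa.
Trait 5 (derived state '+') is shared by Epsilon, Eta, Theta, and Zeta — a synapomorphy uniting that clade.
Trait 6 (derived state '-') is shared by Epsilon and Eta — a synapomorphy uniting that clade.
Most parsimonious ingroup topology: (((((Epsilon,Eta),Zeta),Theta),Beta),Delta).
Delta is sister to the clade containing all other ingroup taxa, so it is the earliest-diverging (most basal) ingroup lineage.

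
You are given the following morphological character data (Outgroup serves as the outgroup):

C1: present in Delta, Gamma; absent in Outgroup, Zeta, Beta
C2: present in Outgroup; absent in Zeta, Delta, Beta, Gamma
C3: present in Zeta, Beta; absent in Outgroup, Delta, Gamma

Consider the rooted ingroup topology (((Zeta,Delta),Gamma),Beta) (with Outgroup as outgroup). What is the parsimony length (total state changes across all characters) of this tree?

Map each character onto (((Zeta,Delta),Gamma),Beta) (rooted by Outgroup) and count the minimum state changes it requires (Fitch parsimony):
C1: 2; C2: 1; C3: 2.
Total tree length = 5.

5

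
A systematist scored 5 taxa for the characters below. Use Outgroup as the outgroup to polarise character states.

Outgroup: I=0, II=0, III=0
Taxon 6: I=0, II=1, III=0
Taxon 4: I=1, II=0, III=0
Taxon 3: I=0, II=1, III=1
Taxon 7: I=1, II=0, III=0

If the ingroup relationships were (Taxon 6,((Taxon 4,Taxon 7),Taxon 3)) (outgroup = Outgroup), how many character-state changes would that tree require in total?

Map each character onto (Taxon 6,((Taxon 4,Taxon 7),Taxon 3)) (rooted by Outgroup) and count the minimum state changes it requires (Fitch parsimony):
I: 1; II: 2; III: 1.
Total tree length = 4.

4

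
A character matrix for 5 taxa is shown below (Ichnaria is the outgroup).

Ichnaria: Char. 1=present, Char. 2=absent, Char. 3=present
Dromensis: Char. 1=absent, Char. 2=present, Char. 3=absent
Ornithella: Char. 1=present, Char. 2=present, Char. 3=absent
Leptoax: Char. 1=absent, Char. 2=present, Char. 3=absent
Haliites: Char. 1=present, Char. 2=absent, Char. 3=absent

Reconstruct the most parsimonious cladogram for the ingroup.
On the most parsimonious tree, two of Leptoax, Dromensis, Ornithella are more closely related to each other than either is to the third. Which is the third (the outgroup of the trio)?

Ornithella

Character polarity is set by the outgroup: the derived state is whichever differs from the outgroup's state, so for Char. 1, Char. 3 the derived state is 'absent', and for the remaining characters it is 'present'.
Only Dromensis and Leptoax show the derived state 'absent' for Char. 1, supporting them as a clade.
Char. 2: derived state 'present' in Dromensis, Leptoax, and Ornithella only — synapomorphy for {Dromensis, Leptoax, Ornithella}.
Char. 3 (derived state 'absent') is shared by all ingroup taxa — unites the whole ingroup.
Most parsimonious ingroup topology: (((Dromensis,Leptoax),Ornithella),Haliites).
Dromensis and Leptoax share a more recent common ancestor with each other than either does with Ornithella, so Ornithella is the least closely related of the three.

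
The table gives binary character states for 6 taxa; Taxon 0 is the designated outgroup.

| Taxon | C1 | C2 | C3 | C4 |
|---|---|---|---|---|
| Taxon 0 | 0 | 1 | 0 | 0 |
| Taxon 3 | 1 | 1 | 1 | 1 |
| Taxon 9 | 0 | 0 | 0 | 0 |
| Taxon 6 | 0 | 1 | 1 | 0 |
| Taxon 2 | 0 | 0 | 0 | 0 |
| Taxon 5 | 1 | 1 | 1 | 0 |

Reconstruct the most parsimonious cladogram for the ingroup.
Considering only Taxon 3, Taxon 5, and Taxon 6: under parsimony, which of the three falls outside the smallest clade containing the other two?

Character polarity is set by the outgroup: the derived state is whichever differs from the outgroup's state, so for C2 the derived state is '0', and for the remaining characters it is '1'.
C1: derived state '1' in Taxon 3 and Taxon 5 only — synapomorphy for {Taxon 3, Taxon 5}.
Only Taxon 2 and Taxon 9 show the derived state '0' for C2, supporting them as a clade.
Only Taxon 3, Taxon 5, and Taxon 6 show the derived state '1' for C3, supporting them as a clade.
C4 (derived state '1') is unique to Taxon 3 (autapomorphy; uninformative for grouping).
Most parsimonious ingroup topology: (((Taxon 3,Taxon 5),Taxon 6),(Taxon 9,Taxon 2)).
Taxon 3 and Taxon 5 share a more recent common ancestor with each other than either does with Taxon 6, so Taxon 6 is the least closely related of the three.

Taxon 6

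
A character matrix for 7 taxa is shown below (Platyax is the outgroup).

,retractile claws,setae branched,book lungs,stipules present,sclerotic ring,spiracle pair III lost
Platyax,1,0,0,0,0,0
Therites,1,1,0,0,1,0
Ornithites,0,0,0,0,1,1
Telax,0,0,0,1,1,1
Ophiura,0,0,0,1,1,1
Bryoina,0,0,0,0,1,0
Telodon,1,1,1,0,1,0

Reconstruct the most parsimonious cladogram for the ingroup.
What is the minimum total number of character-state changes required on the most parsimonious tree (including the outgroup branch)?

Character polarity is set by the outgroup: the derived state is whichever differs from the outgroup's state, so for retractile claws the derived state is '0', and for the remaining characters it is '1'.
Only Bryoina, Ophiura, Ornithites, and Telax show the derived state '0' for retractile claws, supporting them as a clade.
setae branched (derived state '1') is shared by Telodon and Therites — a synapomorphy uniting that clade.
book lungs: derived state '1' in Telodon only — an autapomorphy, so it tells us nothing about relationships among taxa.
stipules present (derived state '1') is shared by Ophiura and Telax — a synapomorphy uniting that clade.
All ingroup taxa share the derived state '1' for sclerotic ring; it defines the ingroup but does not resolve relationships within it.
Only Ophiura, Ornithites, and Telax show the derived state '1' for spiracle pair III lost, supporting them as a clade.
Most parsimonious ingroup topology: ((Therites,Telodon),((Ornithites,(Telax,Ophiura)),Bryoina)).
Changes per character on this tree: retractile claws: 1; setae branched: 1; book lungs: 1; stipules present: 1; sclerotic ring: 1; spiracle pair III lost: 1.
Total = 6.

6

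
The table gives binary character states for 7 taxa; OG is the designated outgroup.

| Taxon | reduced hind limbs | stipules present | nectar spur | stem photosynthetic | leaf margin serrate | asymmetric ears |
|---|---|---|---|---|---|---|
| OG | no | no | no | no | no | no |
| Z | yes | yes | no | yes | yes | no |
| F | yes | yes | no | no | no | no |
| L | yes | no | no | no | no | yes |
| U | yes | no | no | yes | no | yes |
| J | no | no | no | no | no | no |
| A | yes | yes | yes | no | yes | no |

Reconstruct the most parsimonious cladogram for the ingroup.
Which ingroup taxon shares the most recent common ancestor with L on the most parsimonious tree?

The outgroup has state 'no' for every character, so 'yes' is the derived state throughout.
reduced hind limbs: derived state 'yes' in A, F, L, U, and Z only — synapomorphy for {A, F, L, U, Z}.
Only A, F, and Z show the derived state 'yes' for stipules present, supporting them as a clade.
nectar spur (derived state 'yes') is unique to A (autapomorphy; uninformative for grouping).
stem photosynthetic groups U and Z, which is incompatible with the clades supported by the remaining characters; treating it as convergent (homoplasy) costs fewer steps than any alternative tree.
leaf margin serrate (derived state 'yes') is shared by A and Z — a synapomorphy uniting that clade.
asymmetric ears (derived state 'yes') is shared by L and U — a synapomorphy uniting that clade.
Most parsimonious ingroup topology: ((((Z,A),F),(L,U)),J).
L and U form a cherry on this tree, so they are sister taxa.

U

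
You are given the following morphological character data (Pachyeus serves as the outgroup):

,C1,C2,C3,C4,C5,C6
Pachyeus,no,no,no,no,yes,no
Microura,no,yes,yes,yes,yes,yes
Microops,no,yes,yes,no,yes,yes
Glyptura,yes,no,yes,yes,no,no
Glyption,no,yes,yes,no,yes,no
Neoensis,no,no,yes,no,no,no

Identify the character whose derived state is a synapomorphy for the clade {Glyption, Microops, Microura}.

Character polarity is set by the outgroup: the derived state is whichever differs from the outgroup's state, so for C5 the derived state is 'no', and for the remaining characters it is 'yes'.
C1: derived state 'yes' in Glyptura only — an autapomorphy, so it tells us nothing about relationships among taxa.
C2 (derived state 'yes') is shared by Glyption, Microops, and Microura — a synapomorphy uniting that clade.
C3 (derived state 'yes') is shared by all ingroup taxa — unites the whole ingroup.
C4 (state 'yes') occurs in Glyptura and Microura but conflicts with the nesting implied by the other characters — most parsimoniously interpreted as homoplasy.
C5 (derived state 'no') is shared by Glyptura and Neoensis — a synapomorphy uniting that clade.
C6: derived state 'yes' in Microops and Microura only — synapomorphy for {Microops, Microura}.
Most parsimonious ingroup topology: ((Glyption,(Microura,Microops)),(Glyptura,Neoensis)).
The clade {Glyption, Microops, Microura} is supported by C2: its derived state 'yes' occurs in exactly those taxa and in no other taxon (including the outgroup).

C2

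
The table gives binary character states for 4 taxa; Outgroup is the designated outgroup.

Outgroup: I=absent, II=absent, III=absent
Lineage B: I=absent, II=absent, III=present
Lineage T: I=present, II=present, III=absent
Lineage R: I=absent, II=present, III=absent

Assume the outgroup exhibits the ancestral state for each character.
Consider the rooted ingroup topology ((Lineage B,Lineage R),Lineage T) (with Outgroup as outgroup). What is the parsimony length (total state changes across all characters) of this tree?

4

Map each character onto ((Lineage B,Lineage R),Lineage T) (rooted by Outgroup) and count the minimum state changes it requires (Fitch parsimony):
I: 1; II: 2; III: 1.
Total tree length = 4.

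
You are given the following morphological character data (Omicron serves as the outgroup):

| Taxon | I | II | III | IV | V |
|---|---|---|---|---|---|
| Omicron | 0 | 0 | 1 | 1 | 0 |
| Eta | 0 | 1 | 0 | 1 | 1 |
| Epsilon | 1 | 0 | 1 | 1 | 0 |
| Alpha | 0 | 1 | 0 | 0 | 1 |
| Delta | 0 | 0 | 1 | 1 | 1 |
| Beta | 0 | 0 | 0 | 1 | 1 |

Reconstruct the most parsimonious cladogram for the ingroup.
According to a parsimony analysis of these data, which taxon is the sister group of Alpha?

Eta

Character polarity is set by the outgroup: the derived state is whichever differs from the outgroup's state, so for III, IV the derived state is '0', and for the remaining characters it is '1'.
I (derived state '1') is unique to Epsilon (autapomorphy; uninformative for grouping).
Only Alpha and Eta show the derived state '1' for II, supporting them as a clade.
III: derived state '0' in Alpha, Beta, and Eta only — synapomorphy for {Alpha, Beta, Eta}.
IV: derived state '0' in Alpha only — an autapomorphy, so it tells us nothing about relationships among taxa.
V (derived state '1') is shared by Alpha, Beta, Delta, and Eta — a synapomorphy uniting that clade.
Most parsimonious ingroup topology: ((((Eta,Alpha),Beta),Delta),Epsilon).
Alpha and Eta form a cherry on this tree, so they are sister taxa.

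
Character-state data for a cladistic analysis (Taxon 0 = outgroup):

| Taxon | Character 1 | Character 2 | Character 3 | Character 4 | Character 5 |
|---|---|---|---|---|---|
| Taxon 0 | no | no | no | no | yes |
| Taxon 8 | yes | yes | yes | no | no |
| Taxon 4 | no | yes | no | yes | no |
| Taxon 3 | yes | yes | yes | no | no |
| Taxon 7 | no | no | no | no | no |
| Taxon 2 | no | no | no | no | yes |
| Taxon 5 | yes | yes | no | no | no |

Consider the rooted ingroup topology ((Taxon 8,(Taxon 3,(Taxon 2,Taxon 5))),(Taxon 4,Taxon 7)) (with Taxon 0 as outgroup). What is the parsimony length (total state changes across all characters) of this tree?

10

Map each character onto ((Taxon 8,(Taxon 3,(Taxon 2,Taxon 5))),(Taxon 4,Taxon 7)) (rooted by Taxon 0) and count the minimum state changes it requires (Fitch parsimony):
Character 1: 2; Character 2: 3; Character 3: 2; Character 4: 1; Character 5: 2.
Total tree length = 10.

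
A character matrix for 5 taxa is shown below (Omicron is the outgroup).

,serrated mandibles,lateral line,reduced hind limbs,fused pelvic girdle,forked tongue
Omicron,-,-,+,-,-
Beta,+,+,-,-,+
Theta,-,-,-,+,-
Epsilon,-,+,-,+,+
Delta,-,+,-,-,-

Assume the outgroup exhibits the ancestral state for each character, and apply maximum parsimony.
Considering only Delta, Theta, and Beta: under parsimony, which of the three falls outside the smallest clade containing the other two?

Character polarity is set by the outgroup: the derived state is whichever differs from the outgroup's state, so for reduced hind limbs the derived state is '-', and for the remaining characters it is '+'.
serrated mandibles (derived state '+') is unique to Beta (autapomorphy; uninformative for grouping).
lateral line (derived state '+') is shared by Beta, Delta, and Epsilon — a synapomorphy uniting that clade.
All ingroup taxa share the derived state '-' for reduced hind limbs; it defines the ingroup but does not resolve relationships within it.
fused pelvic girdle (state '+') occurs in Epsilon and Theta but conflicts with the nesting implied by the other characters — most parsimoniously interpreted as homoplasy.
forked tongue (derived state '+') is shared by Beta and Epsilon — a synapomorphy uniting that clade.
Most parsimonious ingroup topology: (((Beta,Epsilon),Delta),Theta).
Delta and Beta share a more recent common ancestor with each other than either does with Theta, so Theta is the least closely related of the three.

Theta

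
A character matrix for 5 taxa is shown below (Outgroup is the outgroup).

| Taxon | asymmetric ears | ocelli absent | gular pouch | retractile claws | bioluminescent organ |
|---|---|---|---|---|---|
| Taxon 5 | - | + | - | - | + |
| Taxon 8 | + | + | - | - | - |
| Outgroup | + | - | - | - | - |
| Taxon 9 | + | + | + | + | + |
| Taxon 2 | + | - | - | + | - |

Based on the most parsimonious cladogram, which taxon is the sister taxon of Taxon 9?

Taxon 5

Character polarity is set by the outgroup: the derived state is whichever differs from the outgroup's state, so for asymmetric ears the derived state is '-', and for the remaining characters it is '+'.
asymmetric ears: derived state '-' in Taxon 5 only — an autapomorphy, so it tells us nothing about relationships among taxa.
ocelli absent (derived state '+') is shared by Taxon 5, Taxon 8, and Taxon 9 — a synapomorphy uniting that clade.
gular pouch: derived state '+' in Taxon 9 only — an autapomorphy, so it tells us nothing about relationships among taxa.
retractile claws groups Taxon 2 and Taxon 9, which is incompatible with the clades supported by the remaining characters; treating it as convergent (homoplasy) costs fewer steps than any alternative tree.
bioluminescent organ (derived state '+') is shared by Taxon 5 and Taxon 9 — a synapomorphy uniting that clade.
Most parsimonious ingroup topology: (Taxon 2,((Taxon 9,Taxon 5),Taxon 8)).
Taxon 9 and Taxon 5 form a cherry on this tree, so they are sister taxa.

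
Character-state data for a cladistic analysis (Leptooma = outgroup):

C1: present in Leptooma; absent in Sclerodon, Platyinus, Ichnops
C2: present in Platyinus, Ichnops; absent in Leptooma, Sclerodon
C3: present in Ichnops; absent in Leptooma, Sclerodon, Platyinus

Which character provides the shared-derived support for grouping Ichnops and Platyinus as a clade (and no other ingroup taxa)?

C2

Character polarity is set by the outgroup: the derived state is whichever differs from the outgroup's state, so for C1 the derived state is 'absent', and for the remaining characters it is 'present'.
All ingroup taxa share the derived state 'absent' for C1; it defines the ingroup but does not resolve relationships within it.
C2 (derived state 'present') is shared by Ichnops and Platyinus — a synapomorphy uniting that clade.
C3 (derived state 'present') is unique to Ichnops (autapomorphy; uninformative for grouping).
Most parsimonious ingroup topology: (Sclerodon,(Platyinus,Ichnops)).
The clade {Ichnops, Platyinus} is supported by C2: its derived state 'present' occurs in exactly those taxa and in no other taxon (including the outgroup).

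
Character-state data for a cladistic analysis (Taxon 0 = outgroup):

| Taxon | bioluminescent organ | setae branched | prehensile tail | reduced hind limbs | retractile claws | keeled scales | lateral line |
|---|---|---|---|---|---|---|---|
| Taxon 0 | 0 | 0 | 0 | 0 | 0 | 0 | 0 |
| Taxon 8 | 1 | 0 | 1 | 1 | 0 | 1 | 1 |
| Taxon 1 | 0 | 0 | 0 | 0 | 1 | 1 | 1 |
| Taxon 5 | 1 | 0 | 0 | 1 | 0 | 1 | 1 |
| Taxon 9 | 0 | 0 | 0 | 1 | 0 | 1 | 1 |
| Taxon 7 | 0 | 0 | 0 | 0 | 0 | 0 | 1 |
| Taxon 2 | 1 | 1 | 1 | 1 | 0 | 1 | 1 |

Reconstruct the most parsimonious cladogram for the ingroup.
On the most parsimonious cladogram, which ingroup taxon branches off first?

Taxon 7

The outgroup has state '0' for every character, so '1' is the derived state throughout.
Only Taxon 2, Taxon 5, and Taxon 8 show the derived state '1' for bioluminescent organ, supporting them as a clade.
setae branched (derived state '1') is unique to Taxon 2 (autapomorphy; uninformative for grouping).
Only Taxon 2 and Taxon 8 show the derived state '1' for prehensile tail, supporting them as a clade.
reduced hind limbs (derived state '1') is shared by Taxon 2, Taxon 5, Taxon 8, and Taxon 9 — a synapomorphy uniting that clade.
retractile claws: derived state '1' in Taxon 1 only — an autapomorphy, so it tells us nothing about relationships among taxa.
keeled scales: derived state '1' in Taxon 1, Taxon 2, Taxon 5, Taxon 8, and Taxon 9 only — synapomorphy for {Taxon 1, Taxon 2, Taxon 5, Taxon 8, Taxon 9}.
All ingroup taxa share the derived state '1' for lateral line; it defines the ingroup but does not resolve relationships within it.
Most parsimonious ingroup topology: (((((Taxon 8,Taxon 2),Taxon 5),Taxon 9),Taxon 1),Taxon 7).
Taxon 7 is sister to the clade containing all other ingroup taxa, so it is the earliest-diverging (most basal) ingroup lineage.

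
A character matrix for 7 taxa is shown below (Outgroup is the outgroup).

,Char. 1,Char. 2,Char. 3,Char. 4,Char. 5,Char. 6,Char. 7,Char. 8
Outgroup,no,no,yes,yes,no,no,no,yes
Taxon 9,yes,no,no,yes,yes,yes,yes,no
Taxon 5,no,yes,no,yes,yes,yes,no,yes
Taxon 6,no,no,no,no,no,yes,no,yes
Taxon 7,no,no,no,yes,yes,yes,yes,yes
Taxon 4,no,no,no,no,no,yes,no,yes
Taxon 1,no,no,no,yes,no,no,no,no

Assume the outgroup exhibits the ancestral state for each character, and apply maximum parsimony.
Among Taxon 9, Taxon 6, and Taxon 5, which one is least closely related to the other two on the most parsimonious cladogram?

Taxon 6

Character polarity is set by the outgroup: the derived state is whichever differs from the outgroup's state, so for Char. 3, Char. 4, Char. 8 the derived state is 'no', and for the remaining characters it is 'yes'.
Char. 1: derived state 'yes' in Taxon 9 only — an autapomorphy, so it tells us nothing about relationships among taxa.
Char. 2: derived state 'yes' in Taxon 5 only — an autapomorphy, so it tells us nothing about relationships among taxa.
Char. 3 (derived state 'no') is shared by all ingroup taxa — unites the whole ingroup.
Only Taxon 4 and Taxon 6 show the derived state 'no' for Char. 4, supporting them as a clade.
Char. 5 (derived state 'yes') is shared by Taxon 5, Taxon 7, and Taxon 9 — a synapomorphy uniting that clade.
Char. 6 (derived state 'yes') is shared by Taxon 4, Taxon 5, Taxon 6, Taxon 7, and Taxon 9 — a synapomorphy uniting that clade.
Char. 7 (derived state 'yes') is shared by Taxon 7 and Taxon 9 — a synapomorphy uniting that clade.
Char. 8 (state 'no') occurs in Taxon 1 and Taxon 9 but conflicts with the nesting implied by the other characters — most parsimoniously interpreted as homoplasy.
Most parsimonious ingroup topology: ((((Taxon 9,Taxon 7),Taxon 5),(Taxon 6,Taxon 4)),Taxon 1).
Taxon 9 and Taxon 5 share a more recent common ancestor with each other than either does with Taxon 6, so Taxon 6 is the least closely related of the three.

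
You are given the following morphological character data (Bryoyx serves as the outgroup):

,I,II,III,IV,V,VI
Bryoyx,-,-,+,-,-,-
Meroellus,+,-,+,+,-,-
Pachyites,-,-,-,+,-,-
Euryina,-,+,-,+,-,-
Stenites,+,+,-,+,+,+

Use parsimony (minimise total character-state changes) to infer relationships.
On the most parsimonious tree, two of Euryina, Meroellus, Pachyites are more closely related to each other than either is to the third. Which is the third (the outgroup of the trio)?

Meroellus

Character polarity is set by the outgroup: the derived state is whichever differs from the outgroup's state, so for III the derived state is '-', and for the remaining characters it is '+'.
I (state '+') occurs in Meroellus and Stenites but conflicts with the nesting implied by the other characters — most parsimoniously interpreted as homoplasy.
II: derived state '+' in Euryina and Stenites only — synapomorphy for {Euryina, Stenites}.
Only Euryina, Pachyites, and Stenites show the derived state '-' for III, supporting them as a clade.
IV (derived state '+') is shared by all ingroup taxa — unites the whole ingroup.
V (derived state '+') is unique to Stenites (autapomorphy; uninformative for grouping).
VI (derived state '+') is unique to Stenites (autapomorphy; uninformative for grouping).
Most parsimonious ingroup topology: (Meroellus,(Pachyites,(Euryina,Stenites))).
Euryina and Pachyites share a more recent common ancestor with each other than either does with Meroellus, so Meroellus is the least closely related of the three.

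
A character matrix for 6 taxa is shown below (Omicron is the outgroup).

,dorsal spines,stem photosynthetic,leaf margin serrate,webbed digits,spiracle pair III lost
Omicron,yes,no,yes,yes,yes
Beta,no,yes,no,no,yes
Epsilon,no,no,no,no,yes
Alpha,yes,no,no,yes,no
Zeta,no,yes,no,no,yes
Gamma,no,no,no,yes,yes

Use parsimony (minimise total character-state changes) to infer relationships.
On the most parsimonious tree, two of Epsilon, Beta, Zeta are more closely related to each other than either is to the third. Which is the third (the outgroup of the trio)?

Character polarity is set by the outgroup: the derived state is whichever differs from the outgroup's state, so for dorsal spines, leaf margin serrate, webbed digits, spiracle pair III lost the derived state is 'no', and for the remaining characters it is 'yes'.
Only Beta, Epsilon, Gamma, and Zeta show the derived state 'no' for dorsal spines, supporting them as a clade.
stem photosynthetic: derived state 'yes' in Beta and Zeta only — synapomorphy for {Beta, Zeta}.
All ingroup taxa share the derived state 'no' for leaf margin serrate; it defines the ingroup but does not resolve relationships within it.
webbed digits (derived state 'no') is shared by Beta, Epsilon, and Zeta — a synapomorphy uniting that clade.
spiracle pair III lost (derived state 'no') is unique to Alpha (autapomorphy; uninformative for grouping).
Most parsimonious ingroup topology: ((((Beta,Zeta),Epsilon),Gamma),Alpha).
Beta and Zeta share a more recent common ancestor with each other than either does with Epsilon, so Epsilon is the least closely related of the three.

Epsilon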